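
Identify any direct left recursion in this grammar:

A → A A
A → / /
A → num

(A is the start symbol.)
A → A A: LEFT RECURSIVE (starts with A)
A → / /: starts with '/'
A → num: starts with num

The grammar has direct left recursion on: A.

Answer: Yes, A is left-recursive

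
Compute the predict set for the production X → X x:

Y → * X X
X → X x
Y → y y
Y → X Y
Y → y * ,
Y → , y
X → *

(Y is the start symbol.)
{ '*' }

PREDICT(X → X x) = (FIRST(RHS) \ {ε}) ∪ (FOLLOW(X) if ε ∈ FIRST(RHS), i.e. RHS ⇒* ε)
FIRST(X) = { '*' }
FIRST(X x) = { '*' }
ε ∉ FIRST(X x), so FOLLOW(X) is not added.
PREDICT(X → X x) = { '*' }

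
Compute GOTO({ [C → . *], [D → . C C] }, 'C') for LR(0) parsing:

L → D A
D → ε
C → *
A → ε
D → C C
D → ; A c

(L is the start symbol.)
GOTO(I, 'C') = CLOSURE({ [A → αX.β] : [A → α.Xβ] ∈ I, X = 'C' })

Items with dot before 'C', with the dot advanced:
  [D → . C C] → [D → C . C]
Closure of the advanced items:
  [D → C . C] has the dot before C: add [C → . *]

GOTO = { [C → . *], [D → C . C] }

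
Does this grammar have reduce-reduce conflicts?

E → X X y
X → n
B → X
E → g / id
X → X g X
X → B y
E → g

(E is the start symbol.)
Augment with E' → E and build the canonical LR(0) collection (I0 = CLOSURE({[E' → . E]}), then GOTO on every symbol after a dot until no new states appear). It has 13 states:
  I0: { [B → . X], [E → . X X y], [E → . g / id], [E → . g], [E' → . E], [X → . B y], [X → . X g X], [X → . n] }  — shift
  I1: { [X → B . y] }  — shift
  I2: { [E' → E .] }  — accept
  I3: { [B → . X], [B → X .], [E → X . X y], [X → . B y], [X → . X g X], [X → . n], [X → X . g X] }  — shift, reduce
  I4: { [E → g . / id], [E → g .] }  — shift, reduce
  I5: { [X → n .] }  — reduce
  I6: { [E → g / . id] }  — shift
  I7: { [E → g / id .] }  — reduce
  I8: { [B → X .], [E → X X . y], [X → X . g X] }  — shift, reduce
  I9: { [B → . X], [X → . B y], [X → . X g X], [X → . n], [X → X g . X] }  — shift
  I10: { [B → X .], [X → X . g X], [X → X g X .] }  — shift, 2 reduces
  I11: { [E → X X y .] }  — reduce
  I12: { [X → B y .] }  — reduce

I10 contains complete items [B → X .], [X → X g X .] — reduce-reduce conflict.

Answer: Yes — I10: [B → X .] vs [X → X g X .]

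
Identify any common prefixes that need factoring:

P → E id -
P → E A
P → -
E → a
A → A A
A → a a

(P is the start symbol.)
Yes, P has productions with common prefix 'E'

Left-factoring is needed when two productions for the same non-terminal
share a common prefix on the right-hand side.

Productions for P:
  P → E id -
  P → E A
  P → -
Productions for A:
  A → A A
  A → a a

Found common prefix 'E' in productions for P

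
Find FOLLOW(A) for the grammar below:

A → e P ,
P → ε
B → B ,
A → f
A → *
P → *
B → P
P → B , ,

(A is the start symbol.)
To compute FOLLOW(A), find every occurrence of A on a right-hand side N → α A β: add FIRST(β) \ {ε}, and if β is empty or nullable also add FOLLOW(N). Iterate to a fixed point.

A is the start symbol, so $ ∈ FOLLOW(A).
A does not occur on any right-hand side.

Taking the union: FOLLOW(A) = { $ }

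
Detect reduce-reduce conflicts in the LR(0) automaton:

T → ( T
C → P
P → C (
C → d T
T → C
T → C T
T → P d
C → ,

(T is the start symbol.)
A reduce-reduce conflict occurs when an LR(0) state has two complete items [A → α .] and [B → β .] — both call for a reduction, and with no lookahead the parser cannot choose between them.

Augment with T' → T and build the canonical LR(0) collection (I0 = CLOSURE({[T' → . T]}), then GOTO on every symbol after a dot until no new states appear). It has 12 states:
  I0: { [C → . ,], [C → . P], [C → . d T], [P → . C (], [T → . ( T], [T → . C T], [T → . C], [T → . P d], [T' → . T] }  — shift
  I1: { [C → . ,], [C → . P], [C → . d T], [P → . C (], [T → ( . T], [T → . ( T], [T → . C T], [T → . C], [T → . P d] }  — shift
  I2: { [C → , .] }  — reduce
  I3: { [C → . ,], [C → . P], [C → . d T], [P → . C (], [P → C . (], [T → . ( T], [T → . C T], [T → . C], [T → . P d], [T → C . T], [T → C .] }  — shift, reduce
  I4: { [C → P .], [T → P . d] }  — shift, reduce
  I5: { [T' → T .] }  — accept
  I6: { [C → . ,], [C → . P], [C → . d T], [C → d . T], [P → . C (], [T → . ( T], [T → . C T], [T → . C], [T → . P d] }  — shift
  I7: { [C → d T .] }  — reduce
  I8: { [T → P d .] }  — reduce
  I9: { [C → . ,], [C → . P], [C → . d T], [P → . C (], [P → C ( .], [T → ( . T], [T → . ( T], [T → . C T], [T → . C], [T → . P d] }  — shift, reduce
  I10: { [T → C T .] }  — reduce
  I11: { [T → ( T .] }  — reduce

No state contains more than one complete item.

Answer: No reduce-reduce conflicts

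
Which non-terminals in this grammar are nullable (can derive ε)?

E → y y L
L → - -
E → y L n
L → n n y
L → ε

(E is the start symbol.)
ε-productions: L → ε
So L is immediately nullable.
No further non-terminal can be added: every production for the remaining non-terminals contains a terminal or a non-nullable non-terminal.
Nullable = { 'L' }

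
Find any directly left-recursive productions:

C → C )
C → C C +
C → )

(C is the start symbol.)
C → C ): LEFT RECURSIVE (starts with C)
C → C C +: LEFT RECURSIVE (starts with C)
C → ): starts with ')'

The grammar has direct left recursion on: C.

Answer: Yes, C is left-recursive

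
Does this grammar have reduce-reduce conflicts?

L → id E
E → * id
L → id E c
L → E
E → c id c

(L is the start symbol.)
A reduce-reduce conflict occurs when an LR(0) state has two complete items [A → α .] and [B → β .] — both call for a reduction, and with no lookahead the parser cannot choose between them.

Augment with L' → L and build the canonical LR(0) collection (I0 = CLOSURE({[L' → . L]}), then GOTO on every symbol after a dot until no new states appear). It has 11 states:
  I0: { [E → . * id], [E → . c id c], [L → . E], [L → . id E c], [L → . id E], [L' → . L] }  — shift
  I1: { [E → * . id] }  — shift
  I2: { [L → E .] }  — reduce
  I3: { [L' → L .] }  — accept
  I4: { [E → c . id c] }  — shift
  I5: { [E → . * id], [E → . c id c], [L → id . E c], [L → id . E] }  — shift
  I6: { [L → id E . c], [L → id E .] }  — shift, reduce
  I7: { [L → id E c .] }  — reduce
  I8: { [E → c id . c] }  — shift
  I9: { [E → c id c .] }  — reduce
  I10: { [E → * id .] }  — reduce

No state contains more than one complete item.

Answer: No reduce-reduce conflicts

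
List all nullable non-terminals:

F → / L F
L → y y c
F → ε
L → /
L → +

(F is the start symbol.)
A non-terminal is nullable if it can derive ε (the empty string): either it has an ε-production, or it has a production whose right-hand side consists entirely of nullable non-terminals.

ε-productions: F → ε
So F is immediately nullable.
No further non-terminal can be added: every production for the remaining non-terminals contains a terminal or a non-nullable non-terminal.
Nullable = { 'F' }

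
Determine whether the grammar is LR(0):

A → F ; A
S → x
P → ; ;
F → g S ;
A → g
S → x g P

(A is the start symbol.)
No. Shift-reduce conflict between [A → g .] and [S → . x]

Augment with A' → A and build the canonical LR(0) collection (I0 = CLOSURE({[A' → . A]}), then GOTO on every symbol after a dot until no new states appear). It has 13 states:
  I0: { [A → . F ; A], [A → . g], [A' → . A], [F → . g S ;] }  — shift
  I1: { [A' → A .] }  — accept
  I2: { [A → F . ; A] }  — shift
  I3: { [A → g .], [F → g . S ;], [S → . x g P], [S → . x] }  — shift, reduce
  I4: { [F → g S . ;] }  — shift
  I5: { [S → x . g P], [S → x .] }  — shift, reduce
  I6: { [P → . ; ;], [S → x g . P] }  — shift
  I7: { [P → ; . ;] }  — shift
  I8: { [S → x g P .] }  — reduce
  I9: { [P → ; ; .] }  — reduce
  I10: { [F → g S ; .] }  — reduce
  I11: { [A → . F ; A], [A → . g], [A → F ; . A], [F → . g S ;] }  — shift
  I12: { [A → F ; A .] }  — reduce

Conflict in state I3:
  Shift-reduce conflict between [A → g .] and [S → . x]
So the grammar is NOT LR(0).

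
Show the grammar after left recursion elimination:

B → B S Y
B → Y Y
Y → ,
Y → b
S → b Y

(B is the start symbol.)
B → Y Y B'
B' → S Y B'
B' → ε
Y → ,
Y → b
S → b Y

B is directly left-recursive. The standard transformation for
  A → A α₁ | ... | A α_m | β₁ | ... | β_n
is
  A  → β₁ A' | ... | β_n A'
  A' → α₁ A' | ... | α_m A' | ε

B → Y Y becomes B → Y Y B'
B → B S Y becomes B' → S Y B'
Add B' → ε

Productions for other non-terminals are unchanged:
  Y → ,
  Y → b
  S → b Y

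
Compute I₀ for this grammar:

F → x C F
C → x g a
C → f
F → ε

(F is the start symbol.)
{ [F → . x C F], [F → .], [F' → . F] }

First, augment the grammar with F' → F
I₀ = CLOSURE({ [F' → . F] }):
  [F' → . F] has the dot before F: add [F → . x C F], [F → .]
No further items can be added.

I₀ = { [F → . x C F], [F → .], [F' → . F] }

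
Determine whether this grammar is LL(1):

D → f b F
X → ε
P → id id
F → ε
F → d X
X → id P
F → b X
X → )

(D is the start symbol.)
Relevant sets:
  FOLLOW(X) = { $ }
  FOLLOW(F) = { $ }

For X:
  PREDICT(X → ε) = { $ }
  PREDICT(X → id P) = { 'id' }
  PREDICT(X → ')') = { ')' }
For F:
  PREDICT(F → ε) = { $ }
  PREDICT(F → d X) = { 'd' }
  PREDICT(F → b X) = { 'b' }
D, P have a single production, so nothing to check there.

All predict sets are disjoint. The grammar IS LL(1).

Answer: Yes, the grammar is LL(1).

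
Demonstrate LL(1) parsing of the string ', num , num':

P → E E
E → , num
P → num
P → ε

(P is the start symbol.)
LL(1) parsing maintains a stack (initially the start symbol over $) and the input. At each step: if the stack top is a terminal, match it against the current input token; if it is a non-terminal N, replace it with the RHS of M[N, lookahead] (the unique production whose predict set contains the lookahead).

Stack is shown with the top on the left.

Stack      Input          Action
--------------------------------
P $        , num , num $  output P → E E
E E $      , num , num $  output E → , num
, num E $  , num , num $  match ','
num E $    num , num $    match 'num'
E $        , num $        output E → , num
, num $    , num $        match ','
num $      num $          match 'num'
$          $              accept

The string is accepted.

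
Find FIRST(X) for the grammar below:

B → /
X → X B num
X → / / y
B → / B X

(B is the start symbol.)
{ '/' }

From X → X B num:
  - X is the symbol being defined: contributes nothing new
    X is not nullable, so stop
From X → / / y:
  - '/' is a terminal: add '/' and stop

Collecting: FIRST(X) = { '/' }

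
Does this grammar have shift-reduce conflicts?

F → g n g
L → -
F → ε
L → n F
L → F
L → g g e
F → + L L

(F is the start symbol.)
Yes — I0: [F → .] vs [F → . + L L]; I1: [F → .] vs [F → . + L L]; I8: [F → .] vs [F → . + L L]; I10: [F → .] vs [F → . + L L]

A shift-reduce conflict occurs when an LR(0) state has both:
  - a complete (reduce) item [A → α .] (dot at the end), and
  - a shift item [B → β . c γ] (dot before a terminal).

Augment with F' → F and build the canonical LR(0) collection (I0 = CLOSURE({[F' → . F]}), then GOTO on every symbol after a dot until no new states appear). It has 15 states:
  I0: { [F → . + L L], [F → . g n g], [F → .], [F' → . F] }  — shift, reduce
  I1: { [F → + . L L], [F → . + L L], [F → . g n g], [F → .], [L → . -], [L → . F], [L → . g g e], [L → . n F] }  — shift, reduce
  I2: { [F' → F .] }  — accept
  I3: { [F → g . n g] }  — shift
  I4: { [F → g n . g] }  — shift
  I5: { [F → g n g .] }  — reduce
  I6: { [L → - .] }  — reduce
  I7: { [L → F .] }  — reduce
  I8: { [F → + L . L], [F → . + L L], [F → . g n g], [F → .], [L → . -], [L → . F], [L → . g g e], [L → . n F] }  — shift, reduce
  I9: { [F → g . n g], [L → g . g e] }  — shift
  I10: { [F → . + L L], [F → . g n g], [F → .], [L → n . F] }  — shift, reduce
  I11: { [L → n F .] }  — reduce
  I12: { [L → g g . e] }  — shift
  I13: { [L → g g e .] }  — reduce
  I14: { [F → + L L .] }  — reduce

I0 contains reduce item [F → .] and shift items [F → . + L L], [F → . g n g] — shift-reduce conflict.
I1 contains reduce item [F → .] and shift items [F → . + L L], [F → . g n g], [L → . -], [L → . g g e], [L → . n F] — shift-reduce conflict.
I8 contains reduce item [F → .] and shift items [F → . + L L], [F → . g n g], [L → . -], [L → . g g e], [L → . n F] — shift-reduce conflict.
I10 contains reduce item [F → .] and shift items [F → . + L L], [F → . g n g] — shift-reduce conflict.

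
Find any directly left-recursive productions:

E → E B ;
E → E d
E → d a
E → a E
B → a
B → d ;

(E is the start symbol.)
E → E B ;: LEFT RECURSIVE (starts with E)
E → E d: LEFT RECURSIVE (starts with E)
E → d a: starts with d
E → a E: starts with a
B → a: starts with a
B → d ;: starts with d

The grammar has direct left recursion on: E.

Answer: Yes, E is left-recursive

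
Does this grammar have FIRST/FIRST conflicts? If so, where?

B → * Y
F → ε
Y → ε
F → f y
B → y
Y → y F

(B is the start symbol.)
Productions for B:
  B → * Y: FIRST = { '*' }
  B → y: FIRST = { 'y' }
Productions for F:
  F → ε: FIRST = { ε }
  F → f y: FIRST = { 'f' }
Productions for Y:
  Y → ε: FIRST = { ε }
  Y → y F: FIRST = { 'y' }

All alternatives of each non-terminal have pairwise disjoint FIRST sets.

Answer: No FIRST/FIRST conflicts.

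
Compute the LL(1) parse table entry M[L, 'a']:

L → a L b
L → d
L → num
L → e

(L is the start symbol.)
To find M[L, 'a'], we find productions for L where 'a' is in the predict set (PREDICT(N → α) = (FIRST(α) \ {ε}) ∪ (FOLLOW(N) if α ⇒* ε)).

L → a L b: PREDICT = { 'a' }
  'a' is in predict set, so this production goes in M[L, 'a']
L → d: PREDICT = { 'd' }
L → num: PREDICT = { 'num' }
L → e: PREDICT = { 'e' }

M[L, 'a'] = L → a L b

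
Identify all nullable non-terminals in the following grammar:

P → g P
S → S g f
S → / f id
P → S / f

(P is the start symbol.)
None

There are no ε-productions, so no non-terminal can derive ε.
No non-terminals are nullable.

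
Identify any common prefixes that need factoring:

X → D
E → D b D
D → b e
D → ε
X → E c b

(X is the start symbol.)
Left-factoring is needed when two productions for the same non-terminal
share a common prefix on the right-hand side.

Productions for X:
  X → D
  X → E c b
Productions for D:
  D → b e
  D → ε

No common prefixes found.

Answer: No, left-factoring is not needed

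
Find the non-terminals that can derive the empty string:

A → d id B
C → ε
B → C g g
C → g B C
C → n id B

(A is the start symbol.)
A non-terminal is nullable if it can derive ε (the empty string): either it has an ε-production, or it has a production whose right-hand side consists entirely of nullable non-terminals.

ε-productions: C → ε
So C is immediately nullable.
No further non-terminal can be added: every production for the remaining non-terminals contains a terminal or a non-nullable non-terminal.
Nullable = { 'C' }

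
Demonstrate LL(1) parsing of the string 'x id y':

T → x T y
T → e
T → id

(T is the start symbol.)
Stack is shown with the top on the left.

Stack    Input     Action
-------------------------
T $      x id y $  output T → x T y
x T y $  x id y $  match 'x'
T y $    id y $    output T → id
id y $   id y $    match 'id'
y $      y $       match 'y'
$        $         accept

The string is accepted.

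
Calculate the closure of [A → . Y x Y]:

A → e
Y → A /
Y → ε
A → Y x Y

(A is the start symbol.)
{ [A → . Y x Y], [A → . e], [Y → . A /], [Y → .] }

Start with: [A → . Y x Y]
  [A → . Y x Y] has the dot before Y: add [Y → . A /], [Y → .]
  [Y → . A /] has the dot before A: add [A → . e]
No further items can be added.

CLOSURE = { [A → . Y x Y], [A → . e], [Y → . A /], [Y → .] }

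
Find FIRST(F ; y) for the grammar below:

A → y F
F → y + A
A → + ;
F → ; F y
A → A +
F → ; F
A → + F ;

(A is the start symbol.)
{ ';', 'y' }

FIRST sets of the non-terminals involved (from the grammar, by fixed-point iteration):
  FIRST(F) = { ';', 'y' }

To compute FIRST(F ; y), process the symbols left to right:
Symbol F is a non-terminal. Add FIRST(F) \ {ε} = { ';', 'y' }
F is not nullable (ε ∉ FIRST(F)), so stop here.
FIRST(F ; y) = { ';', 'y' }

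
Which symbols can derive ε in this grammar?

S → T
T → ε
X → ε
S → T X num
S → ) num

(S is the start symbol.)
ε-productions: T → ε, X → ε
So T, X are immediately nullable.
S → T: every symbol on the right is nullable, so S is nullable too.
Every non-terminal is now nullable.
Nullable = { 'S', 'T', 'X' }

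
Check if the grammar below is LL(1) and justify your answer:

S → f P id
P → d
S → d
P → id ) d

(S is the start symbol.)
Yes, the grammar is LL(1).

A grammar is LL(1) if for each non-terminal N with multiple productions, the predict sets of those productions are pairwise disjoint, where PREDICT(N → α) = (FIRST(α) \ {ε}) ∪ (FOLLOW(N) if α ⇒* ε).

For S:
  PREDICT(S → f P id) = { 'f' }
  PREDICT(S → d) = { 'd' }
For P:
  PREDICT(P → d) = { 'd' }
  PREDICT(P → id ')' d) = { 'id' }

All predict sets are disjoint. The grammar IS LL(1).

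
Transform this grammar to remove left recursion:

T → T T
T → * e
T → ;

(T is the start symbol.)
T is directly left-recursive. The standard transformation for
  A → A α₁ | ... | A α_m | β₁ | ... | β_n
is
  A  → β₁ A' | ... | β_n A'
  A' → α₁ A' | ... | α_m A' | ε

T → * e becomes T → * e T'
T → ; becomes T → ; T'
T → T T becomes T' → T T'
Add T' → ε

Resulting grammar:
T → * e T'
T → ; T'
T' → T T'
T' → ε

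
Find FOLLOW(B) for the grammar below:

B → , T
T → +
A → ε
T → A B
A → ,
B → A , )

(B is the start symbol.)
{ $ }

To compute FOLLOW(B), find every occurrence of B on a right-hand side N → α B β: add FIRST(β) \ {ε}, and if β is empty or nullable also add FOLLOW(N). Iterate to a fixed point.

B is the start symbol, so $ ∈ FOLLOW(B).
In T → A B: B is at the end, add FOLLOW(T)

The FOLLOW sets referred to above (computed the same way, to a fixed point):
  FOLLOW(T) = { $ }

Taking the union: FOLLOW(B) = { $ }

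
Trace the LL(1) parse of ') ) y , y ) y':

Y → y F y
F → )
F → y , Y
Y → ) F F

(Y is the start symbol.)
LL(1) parsing maintains a stack (initially the start symbol over $) and the input. At each step: if the stack top is a terminal, match it against the current input token; if it is a non-terminal N, replace it with the RHS of M[N, lookahead] (the unique production whose predict set contains the lookahead).

Stack is shown with the top on the left.

Stack    Input            Action
--------------------------------
Y $      ) ) y , y ) y $  output Y → ) F F
) F F $  ) ) y , y ) y $  match ')'
F F $    ) y , y ) y $    output F → )
) F $    ) y , y ) y $    match ')'
F $      y , y ) y $      output F → y , Y
y , Y $  y , y ) y $      match 'y'
, Y $    , y ) y $        match ','
Y $      y ) y $          output Y → y F y
y F y $  y ) y $          match 'y'
F y $    ) y $            output F → )
) y $    ) y $            match ')'
y $      y $              match 'y'
$        $                accept

The string is accepted.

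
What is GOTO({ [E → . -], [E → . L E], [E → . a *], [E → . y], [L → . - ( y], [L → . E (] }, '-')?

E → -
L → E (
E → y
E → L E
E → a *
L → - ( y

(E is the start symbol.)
{ [E → - .], [L → - . ( y] }

GOTO(I, '-') = CLOSURE({ [A → αX.β] : [A → α.Xβ] ∈ I, X = '-' })

Items with dot before '-', with the dot advanced:
  [E → . -] → [E → - .]
  [L → . - ( y] → [L → - . ( y]
Closure adds nothing (no advanced item has the dot before a non-terminal).

GOTO = { [E → - .], [L → - . ( y] }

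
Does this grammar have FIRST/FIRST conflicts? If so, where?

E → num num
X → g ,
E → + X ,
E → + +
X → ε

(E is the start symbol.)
A FIRST/FIRST conflict occurs when two productions N → α and N → β for the same non-terminal have FIRST(α) ∩ FIRST(β) ≠ ∅ (with ε ∈ FIRST of a nullable right-hand side, so two nullable alternatives also conflict).

Productions for E:
  E → num num: FIRST = { 'num' }
  E → + X ,: FIRST = { '+' }
  E → + +: FIRST = { '+' }
Productions for X:
  X → g ,: FIRST = { 'g' }
  X → ε: FIRST = { ε }

Conflict for E: E → + X , and E → + +
  Overlap: { '+' }

Answer: Yes. E → '+' X ',' / E → '+' '+' on { '+' }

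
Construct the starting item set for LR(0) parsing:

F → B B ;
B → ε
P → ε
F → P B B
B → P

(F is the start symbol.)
{ [B → . P], [B → .], [F → . B B ;], [F → . P B B], [F' → . F], [P → .] }

First, augment the grammar with F' → F
I₀ = CLOSURE({ [F' → . F] }):
  [F' → . F] has the dot before F: add [F → . B B ;], [F → . P B B]
  [F → . B B ;] has the dot before B: add [B → .], [B → . P]
  [F → . P B B] has the dot before P: add [P → .]
No further items can be added.

I₀ = { [B → . P], [B → .], [F → . B B ;], [F → . P B B], [F' → . F], [P → .] }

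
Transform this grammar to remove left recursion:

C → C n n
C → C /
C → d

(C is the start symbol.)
C is directly left-recursive. The standard transformation for
  A → A α₁ | ... | A α_m | β₁ | ... | β_n
is
  A  → β₁ A' | ... | β_n A'
  A' → α₁ A' | ... | α_m A' | ε

C → d becomes C → d C'
C → C n n becomes C' → n n C'
C → C / becomes C' → / C'
Add C' → ε

Resulting grammar:
C → d C'
C' → n n C'
C' → / C'
C' → ε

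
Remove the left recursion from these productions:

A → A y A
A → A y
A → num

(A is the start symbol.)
A → num A'
A' → y A A'
A' → y A'
A' → ε

A is directly left-recursive. The standard transformation for
  A → A α₁ | ... | A α_m | β₁ | ... | β_n
is
  A  → β₁ A' | ... | β_n A'
  A' → α₁ A' | ... | α_m A' | ε

A → num becomes A → num A'
A → A y A becomes A' → y A A'
A → A y becomes A' → y A'
Add A' → ε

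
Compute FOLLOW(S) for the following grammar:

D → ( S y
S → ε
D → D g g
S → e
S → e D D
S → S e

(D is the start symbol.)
{ 'e', 'y' }

To compute FOLLOW(S), find every occurrence of S on a right-hand side N → α S β: add FIRST(β) \ {ε}, and if β is empty or nullable also add FOLLOW(N). Iterate to a fixed point.

In D → ( S y: S is followed by y, add FIRST(y) \ {ε} = { 'y' }
In S → S e: S is followed by e, add FIRST(e) \ {ε} = { 'e' }

Taking the union: FOLLOW(S) = { 'e', 'y' }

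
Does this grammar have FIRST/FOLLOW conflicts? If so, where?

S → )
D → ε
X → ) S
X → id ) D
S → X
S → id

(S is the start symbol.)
No FIRST/FOLLOW conflicts.

A FIRST/FOLLOW conflict occurs when a non-terminal N has a nullable alternative N → β (β ⇒* ε) and another alternative N → α with FIRST(α) ∩ FOLLOW(N) ≠ ∅: on such a lookahead the parser cannot decide between expanding α and letting N vanish via β.

Nullable non-terminals: D.
D has a nullable alternative but only one production, so nothing to check.

S, X have no nullable alternative, so no FIRST/FOLLOW check is needed there.

No FIRST/FOLLOW conflicts found.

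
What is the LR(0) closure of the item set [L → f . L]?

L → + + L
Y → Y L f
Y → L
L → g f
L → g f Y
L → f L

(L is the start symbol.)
To compute CLOSURE, for each item [A → α.Bβ] where B is a non-terminal, add [B → .γ] for all productions B → γ; repeat for the newly added items until nothing changes.

Start with: [L → f . L]
  [L → f . L] has the dot before L: add [L → . + + L], [L → . g f], [L → . g f Y], [L → . f L]
No further items can be added.

CLOSURE = { [L → . + + L], [L → . f L], [L → . g f Y], [L → . g f], [L → f . L] }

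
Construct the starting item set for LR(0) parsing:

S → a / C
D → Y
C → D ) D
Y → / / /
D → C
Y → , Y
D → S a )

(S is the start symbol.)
{ [S → . a / C], [S' → . S] }

First, augment the grammar with S' → S
I₀ = CLOSURE({ [S' → . S] }):
  [S' → . S] has the dot before S: add [S → . a / C]
No further items can be added.

I₀ = { [S → . a / C], [S' → . S] }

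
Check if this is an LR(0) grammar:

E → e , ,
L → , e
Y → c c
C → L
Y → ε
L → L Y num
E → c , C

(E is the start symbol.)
No. Shift-reduce conflict between [C → L .] and [Y → . c c]

A grammar is LR(0) if no state in the canonical LR(0) collection has:
  - both a shift item (dot before a terminal) and a complete item (shift-reduce conflict), or
  - two or more complete items (reduce-reduce conflict; the accept item [E' → E .] counts as a complete item here).

Augment with E' → E and build the canonical LR(0) collection (I0 = CLOSURE({[E' → . E]}), then GOTO on every symbol after a dot until no new states appear). It has 15 states:
  I0: { [E → . c , C], [E → . e , ,], [E' → . E] }  — shift
  I1: { [E' → E .] }  — accept
  I2: { [E → c . , C] }  — shift
  I3: { [E → e . , ,] }  — shift
  I4: { [E → e , . ,] }  — shift
  I5: { [E → e , , .] }  — reduce
  I6: { [C → . L], [E → c , . C], [L → . , e], [L → . L Y num] }  — shift
  I7: { [L → , . e] }  — shift
  I8: { [E → c , C .] }  — reduce
  I9: { [C → L .], [L → L . Y num], [Y → . c c], [Y → .] }  — shift, 2 reduces
  I10: { [L → L Y . num] }  — shift
  I11: { [Y → c . c] }  — shift
  I12: { [Y → c c .] }  — reduce
  I13: { [L → L Y num .] }  — reduce
  I14: { [L → , e .] }  — reduce

Conflict in state I9:
  Shift-reduce conflict between [C → L .] and [Y → . c c]
So the grammar is NOT LR(0).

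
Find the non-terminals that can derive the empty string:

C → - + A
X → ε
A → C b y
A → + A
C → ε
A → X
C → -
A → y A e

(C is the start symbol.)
A non-terminal is nullable if it can derive ε (the empty string): either it has an ε-production, or it has a production whose right-hand side consists entirely of nullable non-terminals.

ε-productions: X → ε, C → ε
So X, C are immediately nullable.
A → X: every symbol on the right is nullable, so A is nullable too.
Every non-terminal is now nullable.
Nullable = { 'A', 'C', 'X' }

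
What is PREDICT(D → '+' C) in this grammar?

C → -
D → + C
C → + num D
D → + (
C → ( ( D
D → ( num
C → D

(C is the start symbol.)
PREDICT(D → '+' C) = (FIRST(RHS) \ {ε}) ∪ (FOLLOW(D) if ε ∈ FIRST(RHS), i.e. RHS ⇒* ε)
FIRST('+' C) = { '+' }
ε ∉ FIRST('+' C), so FOLLOW(D) is not added.
PREDICT(D → '+' C) = { '+' }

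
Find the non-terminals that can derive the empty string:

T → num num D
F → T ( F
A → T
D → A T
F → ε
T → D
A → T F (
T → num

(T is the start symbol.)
{ 'F' }

A non-terminal is nullable if it can derive ε (the empty string): either it has an ε-production, or it has a production whose right-hand side consists entirely of nullable non-terminals.

ε-productions: F → ε
So F is immediately nullable.
No further non-terminal can be added: every production for the remaining non-terminals contains a terminal or a non-nullable non-terminal.
Nullable = { 'F' }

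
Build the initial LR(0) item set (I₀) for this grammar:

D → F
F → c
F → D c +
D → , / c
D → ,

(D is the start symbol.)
{ [D → . , / c], [D → . ,], [D → . F], [D' → . D], [F → . D c +], [F → . c] }

First, augment the grammar with D' → D
I₀ = CLOSURE({ [D' → . D] }):
  [D' → . D] has the dot before D: add [D → . F], [D → . , / c], [D → . ,]
  [D → . F] has the dot before F: add [F → . c], [F → . D c +]
No further items can be added.

I₀ = { [D → . , / c], [D → . ,], [D → . F], [D' → . D], [F → . D c +], [F → . c] }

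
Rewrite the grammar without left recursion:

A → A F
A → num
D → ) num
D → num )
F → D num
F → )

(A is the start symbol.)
A → num A'
A' → F A'
A' → ε
D → ) num
D → num )
F → D num
F → )

A is directly left-recursive. The standard transformation for
  A → A α₁ | ... | A α_m | β₁ | ... | β_n
is
  A  → β₁ A' | ... | β_n A'
  A' → α₁ A' | ... | α_m A' | ε

A → num becomes A → num A'
A → A F becomes A' → F A'
Add A' → ε

Productions for other non-terminals are unchanged:
  D → ) num
  D → num )
  F → D num
  F → )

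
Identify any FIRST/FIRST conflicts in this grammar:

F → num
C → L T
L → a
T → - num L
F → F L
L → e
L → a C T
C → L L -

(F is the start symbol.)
FIRST sets of the non-terminals at (or reachable through a nullable prefix from) the front of some alternative:
  FIRST(F) = { 'num' }
  FIRST(L) = { 'a', 'e' }

Productions for F:
  F → num: FIRST = { 'num' }
  F → F L: FIRST = { 'num' }
Productions for C:
  C → L T: FIRST = { 'a', 'e' }
  C → L L -: FIRST = { 'a', 'e' }
Productions for L:
  L → a: FIRST = { 'a' }
  L → e: FIRST = { 'e' }
  L → a C T: FIRST = { 'a' }
T has only one production, so no FIRST/FIRST conflict is possible there.

Conflict for F: F → num and F → F L
  Overlap: { 'num' }
Conflict for C: C → L T and C → L L -
  Overlap: { 'a', 'e' }
Conflict for L: L → a and L → a C T
  Overlap: { 'a' }

Answer: Yes. F → num / F → F L on { 'num' }; C → L T / C → L L '-' on { 'a', 'e' }; L → a / L → a C T on { 'a' }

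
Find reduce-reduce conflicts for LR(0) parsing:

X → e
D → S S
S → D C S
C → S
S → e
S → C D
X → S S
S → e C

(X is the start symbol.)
A reduce-reduce conflict occurs when an LR(0) state has two complete items [A → α .] and [B → β .] — both call for a reduction, and with no lookahead the parser cannot choose between them.

Augment with X' → X and build the canonical LR(0) collection (I0 = CLOSURE({[X' → . X]}), then GOTO on every symbol after a dot until no new states appear). It has 14 states:
  I0: { [C → . S], [D → . S S], [S → . C D], [S → . D C S], [S → . e C], [S → . e], [X → . S S], [X → . e], [X' → . X] }  — shift
  I1: { [C → . S], [D → . S S], [S → . C D], [S → . D C S], [S → . e C], [S → . e], [S → C . D] }  — shift
  I2: { [C → . S], [D → . S S], [S → . C D], [S → . D C S], [S → . e C], [S → . e], [S → D . C S] }  — shift
  I3: { [C → . S], [C → S .], [D → . S S], [D → S . S], [S → . C D], [S → . D C S], [S → . e C], [S → . e], [X → S . S] }  — shift, reduce
  I4: { [X' → X .] }  — accept
  I5: { [C → . S], [D → . S S], [S → . C D], [S → . D C S], [S → . e C], [S → . e], [S → e . C], [S → e .], [X → e .] }  — shift, 2 reduces
  I6: { [C → . S], [D → . S S], [S → . C D], [S → . D C S], [S → . e C], [S → . e], [S → C . D], [S → e C .] }  — shift, reduce
  I7: { [C → . S], [C → S .], [D → . S S], [D → S . S], [S → . C D], [S → . D C S], [S → . e C], [S → . e] }  — shift, reduce
  I8: { [C → . S], [D → . S S], [S → . C D], [S → . D C S], [S → . e C], [S → . e], [S → e . C], [S → e .] }  — shift, reduce
  I9: { [C → . S], [C → S .], [D → . S S], [D → S . S], [D → S S .], [S → . C D], [S → . D C S], [S → . e C], [S → . e] }  — shift, 2 reduces
  I10: { [C → . S], [D → . S S], [S → . C D], [S → . D C S], [S → . e C], [S → . e], [S → C D .], [S → D . C S] }  — shift, reduce
  I11: { [C → . S], [D → . S S], [S → . C D], [S → . D C S], [S → . e C], [S → . e], [S → C . D], [S → D C . S] }  — shift
  I12: { [C → . S], [C → S .], [D → . S S], [D → S . S], [S → . C D], [S → . D C S], [S → . e C], [S → . e], [S → D C S .] }  — shift, 2 reduces
  I13: { [C → . S], [C → S .], [D → . S S], [D → S . S], [D → S S .], [S → . C D], [S → . D C S], [S → . e C], [S → . e], [X → S S .] }  — shift, 3 reduces

I5 contains complete items [S → e .], [X → e .] — reduce-reduce conflict.
I9 contains complete items [C → S .], [D → S S .] — reduce-reduce conflict.
I12 contains complete items [C → S .], [S → D C S .] — reduce-reduce conflict.
I13 contains complete items [C → S .], [D → S S .], [X → S S .] — reduce-reduce conflict.

Answer: Yes — I5: [S → e .] vs [X → e .]; I9: [C → S .] vs [D → S S .]; I12: [C → S .] vs [S → D C S .]; I13: [C → S .] vs [D → S S .]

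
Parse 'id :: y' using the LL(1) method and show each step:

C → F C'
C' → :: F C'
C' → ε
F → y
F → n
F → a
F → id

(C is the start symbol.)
LL(1) parsing maintains a stack (initially the start symbol over $) and the input. At each step: if the stack top is a terminal, match it against the current input token; if it is a non-terminal N, replace it with the RHS of M[N, lookahead] (the unique production whose predict set contains the lookahead).

Stack is shown with the top on the left.

Stack      Input      Action
----------------------------
C $        id :: y $  output C → F C'
F C' $     id :: y $  output F → id
id C' $    id :: y $  match 'id'
C' $       :: y $     output C' → :: F C'
:: F C' $  :: y $     match '::'
F C' $     y $        output F → y
y C' $     y $        match 'y'
C' $       $          output C' → ε
$          $          accept

The string is accepted.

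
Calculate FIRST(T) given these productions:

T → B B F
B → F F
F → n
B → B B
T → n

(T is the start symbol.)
To compute FIRST(T), examine every production with T on the left-hand side, reading each right-hand side left to right until a non-nullable symbol is reached.

FIRST sets of the other non-terminals involved (by the same procedure, iterated to a fixed point):
  FIRST(B) = { 'n' }

From T → B B F:
  - B is a non-terminal: add FIRST(B) \ {ε} = { 'n' }
    B is not nullable, so stop
From T → n:
  - n is a terminal: add 'n' and stop

Collecting: FIRST(T) = { 'n' }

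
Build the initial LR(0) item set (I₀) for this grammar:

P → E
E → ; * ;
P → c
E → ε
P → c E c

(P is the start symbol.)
{ [E → . ; * ;], [E → .], [P → . E], [P → . c E c], [P → . c], [P' → . P] }

First, augment the grammar with P' → P
I₀ = CLOSURE({ [P' → . P] }):
  [P' → . P] has the dot before P: add [P → . E], [P → . c], [P → . c E c]
  [P → . E] has the dot before E: add [E → . ; * ;], [E → .]
No further items can be added.

I₀ = { [E → . ; * ;], [E → .], [P → . E], [P → . c E c], [P → . c], [P' → . P] }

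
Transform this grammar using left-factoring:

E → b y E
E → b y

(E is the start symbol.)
E → b y E'
E' → E
E' → ε

Left-factoring transforms A → αβ₁ | αβ₂ into A → αA' and A' → β₁ | β₂
(α is the longest common prefix among the alternatives). Repeat until
no nonterminal has two alternatives with a common prefix.

Round 1: E has alternatives sharing prefix 'b y'. Introduce E': E → b y E'
  Add: E' → E
  Add: E' → ε

No remaining common prefixes — done.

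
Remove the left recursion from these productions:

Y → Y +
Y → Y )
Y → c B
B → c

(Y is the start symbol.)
Y is directly left-recursive. The standard transformation for
  A → A α₁ | ... | A α_m | β₁ | ... | β_n
is
  A  → β₁ A' | ... | β_n A'
  A' → α₁ A' | ... | α_m A' | ε

Y → c B becomes Y → c B Y'
Y → Y + becomes Y' → + Y'
Y → Y ) becomes Y' → ) Y'
Add Y' → ε

Productions for other non-terminals are unchanged:
  B → c

Resulting grammar:
Y → c B Y'
Y' → + Y'
Y' → ) Y'
Y' → ε
B → c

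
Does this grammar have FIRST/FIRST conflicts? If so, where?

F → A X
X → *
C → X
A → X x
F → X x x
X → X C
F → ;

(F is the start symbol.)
Yes. F → A X / F → X x x on { '*' }; X → '*' / X → X C on { '*' }

A FIRST/FIRST conflict occurs when two productions N → α and N → β for the same non-terminal have FIRST(α) ∩ FIRST(β) ≠ ∅ (with ε ∈ FIRST of a nullable right-hand side, so two nullable alternatives also conflict).

FIRST sets of the non-terminals at (or reachable through a nullable prefix from) the front of some alternative:
  FIRST(A) = { '*' }
  FIRST(X) = { '*' }

Productions for F:
  F → A X: FIRST = { '*' }
  F → X x x: FIRST = { '*' }
  F → ;: FIRST = { ';' }
Productions for X:
  X → *: FIRST = { '*' }
  X → X C: FIRST = { '*' }
C, A have only one production, so no FIRST/FIRST conflict is possible there.

Conflict for F: F → A X and F → X x x
  Overlap: { '*' }
Conflict for X: X → * and X → X C
  Overlap: { '*' }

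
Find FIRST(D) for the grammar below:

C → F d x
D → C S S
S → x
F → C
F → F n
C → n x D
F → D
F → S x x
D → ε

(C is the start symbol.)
To compute FIRST(D), examine every production with D on the left-hand side, reading each right-hand side left to right until a non-nullable symbol is reached.

FIRST sets of the other non-terminals involved (by the same procedure, iterated to a fixed point):
  FIRST(C) = { 'd', 'n', 'x' }

From D → C S S:
  - C is a non-terminal: add FIRST(C) \ {ε} = { 'd', 'n', 'x' }
    C is not nullable, so stop
From D → ε:
  - ε-production, so ε ∈ FIRST(D)

Collecting: FIRST(D) = { 'd', 'n', 'x', ε }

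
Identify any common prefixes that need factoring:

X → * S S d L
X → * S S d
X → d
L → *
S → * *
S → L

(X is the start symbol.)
Left-factoring is needed when two productions for the same non-terminal
share a common prefix on the right-hand side.

Productions for X:
  X → * S S d L
  X → * S S d
  X → d
Productions for S:
  S → * *
  S → L

Found common prefix '* S S d' in productions for X

Answer: Yes, X has productions with common prefix '* S S d'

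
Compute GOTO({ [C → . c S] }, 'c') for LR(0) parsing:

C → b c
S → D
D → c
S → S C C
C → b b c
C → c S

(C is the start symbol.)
GOTO(I, 'c') = CLOSURE({ [A → αX.β] : [A → α.Xβ] ∈ I, X = 'c' })

Items with dot before 'c', with the dot advanced:
  [C → . c S] → [C → c . S]
Closure of the advanced items:
  [C → c . S] has the dot before S: add [S → . D], [S → . S C C]
  [S → . D] has the dot before D: add [D → . c]

GOTO = { [C → c . S], [D → . c], [S → . D], [S → . S C C] }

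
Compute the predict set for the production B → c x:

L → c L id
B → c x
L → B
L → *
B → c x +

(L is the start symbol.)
{ 'c' }

PREDICT(B → c x) = (FIRST(RHS) \ {ε}) ∪ (FOLLOW(B) if ε ∈ FIRST(RHS), i.e. RHS ⇒* ε)
FIRST(c x) = { 'c' }
ε ∉ FIRST(c x), so FOLLOW(B) is not added.
PREDICT(B → c x) = { 'c' }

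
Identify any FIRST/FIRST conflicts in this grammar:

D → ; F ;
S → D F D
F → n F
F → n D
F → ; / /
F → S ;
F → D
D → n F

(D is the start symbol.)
A FIRST/FIRST conflict occurs when two productions N → α and N → β for the same non-terminal have FIRST(α) ∩ FIRST(β) ≠ ∅ (with ε ∈ FIRST of a nullable right-hand side, so two nullable alternatives also conflict).

FIRST sets of the non-terminals at (or reachable through a nullable prefix from) the front of some alternative:
  FIRST(S) = { ';', 'n' }
  FIRST(D) = { ';', 'n' }

Productions for D:
  D → ; F ;: FIRST = { ';' }
  D → n F: FIRST = { 'n' }
Productions for F:
  F → n F: FIRST = { 'n' }
  F → n D: FIRST = { 'n' }
  F → ; / /: FIRST = { ';' }
  F → S ;: FIRST = { ';', 'n' }
  F → D: FIRST = { ';', 'n' }
S has only one production, so no FIRST/FIRST conflict is possible there.

Conflict for F: F → n F and F → n D
  Overlap: { 'n' }
Conflict for F: F → n F and F → S ;
  Overlap: { 'n' }
Conflict for F: F → n F and F → D
  Overlap: { 'n' }
Conflict for F: F → n D and F → S ;
  Overlap: { 'n' }
Conflict for F: F → n D and F → D
  Overlap: { 'n' }
Conflict for F: F → ; / / and F → S ;
  Overlap: { ';' }
Conflict for F: F → ; / / and F → D
  Overlap: { ';' }
Conflict for F: F → S ; and F → D
  Overlap: { ';', 'n' }

Answer: Yes. F → n F / F → n D on { 'n' }; F → n F / F → S ';' on { 'n' }; F → n F / F → D on { 'n' }; F → n D / F → S ';' on { 'n' }; F → n D / F → D on { 'n' }; F → ';' '/' '/' / F → S ';' on { ';' }; F → ';' '/' '/' / F → D on { ';' }; F → S ';' / F → D on { ';', 'n' }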